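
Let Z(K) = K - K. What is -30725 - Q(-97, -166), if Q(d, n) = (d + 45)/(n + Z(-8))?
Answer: -2550201/83 ≈ -30725.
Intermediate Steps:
Z(K) = 0
Q(d, n) = (45 + d)/n (Q(d, n) = (d + 45)/(n + 0) = (45 + d)/n)
-30725 - Q(-97, -166) = -30725 - (45 - 97)/(-166) = -30725 - (-1)*(-52)/166 = -30725 - 1*26/83 = -30725 - 26/83 = -2550201/83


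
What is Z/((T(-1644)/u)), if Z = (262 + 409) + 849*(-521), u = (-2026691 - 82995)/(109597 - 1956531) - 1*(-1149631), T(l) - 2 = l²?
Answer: -234442521663836080/1247944676323 ≈ -1.8786e+5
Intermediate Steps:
T(l) = 2 + l²
u = 1061647345520/923467 (u = -2109686/(-1846934) + 1149631 = -2109686*(-1/1846934) + 1149631 = 1054843/923467 + 1149631 = 1061647345520/923467 ≈ 1.1496e+6)
Z = -441658 (Z = 671 - 442329 = -441658)
Z/((T(-1644)/u)) = -441658*1061647345520/(923467*(2 + (-1644)²)) = -441658*1061647345520/(923467*(2 + 2702736)) = -441658/(2702738*(923467/1061647345520)) = -441658/1247944676323/530823672760 = -441658*530823672760/1247944676323 = -234442521663836080/1247944676323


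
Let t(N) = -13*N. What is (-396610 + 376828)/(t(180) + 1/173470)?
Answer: 3431583540/405919799 ≈ 8.4538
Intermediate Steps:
(-396610 + 376828)/(t(180) + 1/173470) = (-396610 + 376828)/(-13*180 + 1/173470) = -19782/(-2340 + 1/173470) = -19782/(-405919799/173470) = -19782*(-173470/405919799) = 3431583540/405919799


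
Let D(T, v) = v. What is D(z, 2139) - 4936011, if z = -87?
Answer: -4933872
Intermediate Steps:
D(z, 2139) - 4936011 = 2139 - 4936011 = -4933872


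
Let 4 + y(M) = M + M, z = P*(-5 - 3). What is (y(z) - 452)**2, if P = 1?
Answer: 222784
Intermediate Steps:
z = -8 (z = 1*(-5 - 3) = 1*(-8) = -8)
y(M) = -4 + 2*M (y(M) = -4 + (M + M) = -4 + 2*M)
(y(z) - 452)**2 = ((-4 + 2*(-8)) - 452)**2 = ((-4 - 16) - 452)**2 = (-20 - 452)**2 = (-472)**2 = 222784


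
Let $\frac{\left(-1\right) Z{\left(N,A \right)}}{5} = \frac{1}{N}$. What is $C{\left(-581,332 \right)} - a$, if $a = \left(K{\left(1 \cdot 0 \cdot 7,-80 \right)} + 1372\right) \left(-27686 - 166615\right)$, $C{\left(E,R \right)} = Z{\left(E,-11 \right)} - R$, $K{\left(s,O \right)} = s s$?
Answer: $\frac{154883351845}{581} \approx 2.6658 \cdot 10^{8}$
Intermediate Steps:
$Z{\left(N,A \right)} = - \frac{5}{N}$
$K{\left(s,O \right)} = s^{2}$
$C{\left(E,R \right)} = - R - \frac{5}{E}$ ($C{\left(E,R \right)} = - \frac{5}{E} - R = - R - \frac{5}{E}$)
$a = -266580972$ ($a = \left(\left(1 \cdot 0 \cdot 7\right)^{2} + 1372\right) \left(-27686 - 166615\right) = \left(\left(0 \cdot 7\right)^{2} + 1372\right) \left(-194301\right) = \left(0^{2} + 1372\right) \left(-194301\right) = \left(0 + 1372\right) \left(-194301\right) = 1372 \left(-194301\right) = -266580972$)
$C{\left(-581,332 \right)} - a = \left(\left(-1\right) 332 - \frac{5}{-581}\right) - -266580972 = \left(-332 - - \frac{5}{581}\right) + 266580972 = \left(-332 + \frac{5}{581}\right) + 266580972 = - \frac{192887}{581} + 266580972 = \frac{154883351845}{581}$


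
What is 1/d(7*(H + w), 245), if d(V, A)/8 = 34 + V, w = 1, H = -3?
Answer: 1/160 ≈ 0.0062500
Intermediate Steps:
d(V, A) = 272 + 8*V (d(V, A) = 8*(34 + V) = 272 + 8*V)
1/d(7*(H + w), 245) = 1/(272 + 8*(7*(-3 + 1))) = 1/(272 + 8*(7*(-2))) = 1/(272 + 8*(-14)) = 1/(272 - 112) = 1/160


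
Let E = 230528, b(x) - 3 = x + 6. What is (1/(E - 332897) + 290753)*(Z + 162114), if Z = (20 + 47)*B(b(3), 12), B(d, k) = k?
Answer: 1616368880943936/34123 ≈ 4.7369e+10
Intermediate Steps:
b(x) = 9 + x (b(x) = 3 + (x + 6) = 3 + (6 + x) = 9 + x)
Z = 804 (Z = (20 + 47)*12 = 67*12 = 804)
(1/(E - 332897) + 290753)*(Z + 162114) = (1/(230528 - 332897) + 290753)*(804 + 162114) = (1/(-102369) + 290753)*162918 = (-1/102369 + 290753)*162918 = (29764093856/102369)*162918 = 1616368880943936/34123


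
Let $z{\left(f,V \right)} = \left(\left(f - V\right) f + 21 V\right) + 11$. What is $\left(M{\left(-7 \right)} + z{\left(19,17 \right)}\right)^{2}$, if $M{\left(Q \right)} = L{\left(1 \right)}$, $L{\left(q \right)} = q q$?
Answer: $165649$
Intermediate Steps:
$L{\left(q \right)} = q^{2}$
$z{\left(f,V \right)} = 11 + 21 V + f \left(f - V\right)$ ($z{\left(f,V \right)} = \left(f \left(f - V\right) + 21 V\right) + 11 = \left(21 V + f \left(f - V\right)\right) + 11 = 11 + 21 V + f \left(f - V\right)$)
$M{\left(Q \right)} = 1$ ($M{\left(Q \right)} = 1^{2} = 1$)
$\left(M{\left(-7 \right)} + z{\left(19,17 \right)}\right)^{2} = \left(1 + \left(11 + 19^{2} + 21 \cdot 17 - 17 \cdot 19\right)\right)^{2} = \left(1 + \left(11 + 361 + 357 - 323\right)\right)^{2} = \left(1 + 406\right)^{2} = 407^{2} = 165649$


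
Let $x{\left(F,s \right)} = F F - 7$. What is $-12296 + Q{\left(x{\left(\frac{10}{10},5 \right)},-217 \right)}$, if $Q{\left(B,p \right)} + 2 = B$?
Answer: $-12304$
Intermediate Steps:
$x{\left(F,s \right)} = -7 + F^{2}$ ($x{\left(F,s \right)} = F^{2} - 7 = -7 + F^{2}$)
$Q{\left(B,p \right)} = -2 + B$
$-12296 + Q{\left(x{\left(\frac{10}{10},5 \right)},-217 \right)} = -12296 - \left(9 - 1^{2}\right) = -12296 - \left(9 - 1\right) = -12296 + \left(-2 + \left(-7 + 1\right)\right) = -12296 - 8 = -12304$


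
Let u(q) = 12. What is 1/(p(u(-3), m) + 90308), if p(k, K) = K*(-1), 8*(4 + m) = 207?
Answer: 8/722289 ≈ 1.1076e-5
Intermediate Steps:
m = 175/8 (m = -4 + (⅛)*207 = -4 + 207/8 = 175/8 ≈ 21.875)
p(k, K) = -K
1/(p(u(-3), m) + 90308) = 1/(-1*175/8 + 90308) = 1/(-175/8 + 90308) = 1/(722289/8) = 8/722289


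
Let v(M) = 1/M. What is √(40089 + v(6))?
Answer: √1443210/6 ≈ 200.22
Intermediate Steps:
√(40089 + v(6)) = √(40089 + 1/6) = √(40089 + ⅙) = √(240535/6) = √1443210/6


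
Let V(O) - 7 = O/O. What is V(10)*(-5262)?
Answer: -42096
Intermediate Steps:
V(O) = 8 (V(O) = 7 + O/O = 7 + 1 = 8)
V(10)*(-5262) = 8*(-5262) = -42096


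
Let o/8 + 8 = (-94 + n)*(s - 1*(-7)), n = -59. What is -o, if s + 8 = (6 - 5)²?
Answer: 64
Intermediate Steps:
s = -7 (s = -8 + (6 - 5)² = -8 + 1² = -8 + 1 = -7)
o = -64 (o = -64 + 8*((-94 - 59)*(-7 - 1*(-7))) = -64 + 8*(-153*(-7 + 7)) = -64 + 8*(-153*0) = -64 + 8*0 = -64 + 0 = -64)
-o = -1*(-64) = 64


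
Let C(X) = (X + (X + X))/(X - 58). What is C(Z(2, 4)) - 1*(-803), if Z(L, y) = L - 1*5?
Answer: 48992/61 ≈ 803.15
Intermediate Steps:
Z(L, y) = -5 + L (Z(L, y) = L - 5 = -5 + L)
C(X) = 3*X/(-58 + X) (C(X) = (X + 2*X)/(-58 + X) = (3*X)/(-58 + X) = 3*X/(-58 + X))
C(Z(2, 4)) - 1*(-803) = 3*(-5 + 2)/(-58 + (-5 + 2)) - 1*(-803) = 3*(-3)/(-58 - 3) + 803 = 3*(-3)/(-61) + 803 = 3*(-3)*(-1/61) + 803 = 9/61 + 803 = 48992/61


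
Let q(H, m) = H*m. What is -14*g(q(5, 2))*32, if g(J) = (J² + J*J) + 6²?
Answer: -105728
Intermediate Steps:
g(J) = 36 + 2*J² (g(J) = (J² + J²) + 36 = 2*J² + 36 = 36 + 2*J²)
-14*g(q(5, 2))*32 = -14*(36 + 2*(5*2)²)*32 = -14*(36 + 2*10²)*32 = -14*(36 + 2*100)*32 = -14*(36 + 200)*32 = -14*236*32 = -3304*32 = -105728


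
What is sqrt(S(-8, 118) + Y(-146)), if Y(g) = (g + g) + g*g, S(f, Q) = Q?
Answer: 31*sqrt(22) ≈ 145.40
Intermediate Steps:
Y(g) = g**2 + 2*g (Y(g) = 2*g + g**2 = g**2 + 2*g)
sqrt(S(-8, 118) + Y(-146)) = sqrt(118 - 146*(2 - 146)) = sqrt(118 - 146*(-144)) = sqrt(118 + 21024) = sqrt(21142) = 31*sqrt(22)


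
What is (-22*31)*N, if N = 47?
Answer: -32054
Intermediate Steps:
(-22*31)*N = -22*31*47 = -682*47 = -32054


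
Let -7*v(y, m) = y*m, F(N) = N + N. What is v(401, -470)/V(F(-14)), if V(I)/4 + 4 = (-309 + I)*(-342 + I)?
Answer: 94235/1745604 ≈ 0.053984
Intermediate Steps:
F(N) = 2*N
v(y, m) = -m*y/7 (v(y, m) = -y*m/7 = -m*y/7)
V(I) = -16 + 4*(-342 + I)*(-309 + I) (V(I) = -16 + 4*((-309 + I)*(-342 + I)) = -16 + 4*((-342 + I)*(-309 + I)) = -16 + 4*(-342 + I)*(-309 + I))
v(401, -470)/V(F(-14)) = (-1/7*(-470)*401)/(422696 - 5208*(-14) + 4*(2*(-14))**2) = 188470/(7*(422696 - 2604*(-28) + 4*(-28)**2)) = 188470/(7*(422696 + 72912 + 4*784)) = 188470/(7*(422696 + 72912 + 3136)) = (188470/7)/498744 = (188470/7)*(1/498744) = 94235/1745604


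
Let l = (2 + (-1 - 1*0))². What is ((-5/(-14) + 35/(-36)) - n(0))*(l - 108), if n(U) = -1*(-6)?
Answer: 178369/252 ≈ 707.81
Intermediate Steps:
l = 1 (l = (2 + (-1 + 0))² = (2 - 1)² = 1² = 1)
n(U) = 6
((-5/(-14) + 35/(-36)) - n(0))*(l - 108) = ((-5/(-14) + 35/(-36)) - 1*6)*(1 - 108) = ((-5*(-1/14) + 35*(-1/36)) - 6)*(-107) = ((5/14 - 35/36) - 6)*(-107) = (-155/252 - 6)*(-107) = -1667/252*(-107) = 178369/252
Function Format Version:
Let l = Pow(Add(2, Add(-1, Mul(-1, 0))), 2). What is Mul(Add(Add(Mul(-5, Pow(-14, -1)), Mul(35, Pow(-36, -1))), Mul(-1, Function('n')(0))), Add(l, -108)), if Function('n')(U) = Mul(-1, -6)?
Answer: Rational(178369, 252) ≈ 707.81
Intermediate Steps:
l = 1 (l = Pow(Add(2, Add(-1, 0)), 2) = Pow(Add(2, -1), 2) = Pow(1, 2) = 1)
Function('n')(U) = 6
Mul(Add(Add(Mul(-5, Pow(-14, -1)), Mul(35, Pow(-36, -1))), Mul(-1, Function('n')(0))), Add(l, -108)) = Mul(Add(Add(Mul(-5, Pow(-14, -1)), Mul(35, Pow(-36, -1))), Mul(-1, 6)), Add(1, -108)) = Mul(Add(Add(Mul(-5, Rational(-1, 14)), Mul(35, Rational(-1, 36))), -6), -107) = Mul(Add(Add(Rational(5, 14), Rational(-35, 36)), -6), -107) = Mul(Add(Rational(-155, 252), -6), -107) = Mul(Rational(-1667, 252), -107) = Rational(178369, 252)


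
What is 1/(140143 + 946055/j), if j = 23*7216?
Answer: 15088/2114563589 ≈ 7.1353e-6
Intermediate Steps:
j = 165968
1/(140143 + 946055/j) = 1/(140143 + 946055/165968) = 1/(140143 + 946055*(1/165968)) = 1/(140143 + 86005/15088) = 1/(2114563589/15088) = 15088/2114563589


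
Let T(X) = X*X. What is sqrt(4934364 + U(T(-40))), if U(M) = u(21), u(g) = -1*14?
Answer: 5*sqrt(197374) ≈ 2221.3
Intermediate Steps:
T(X) = X**2
u(g) = -14
U(M) = -14
sqrt(4934364 + U(T(-40))) = sqrt(4934364 - 14) = sqrt(4934350) = 5*sqrt(197374)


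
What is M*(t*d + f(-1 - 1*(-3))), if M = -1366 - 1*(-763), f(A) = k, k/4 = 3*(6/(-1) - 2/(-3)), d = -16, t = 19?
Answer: 221904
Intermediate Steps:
k = -64 (k = 4*(3*(6/(-1) - 2/(-3))) = 4*(3*(6*(-1) - 2*(-⅓))) = 4*(3*(-6 + ⅔)) = 4*(3*(-16/3)) = 4*(-16) = -64)
f(A) = -64
M = -603 (M = -1366 + 763 = -603)
M*(t*d + f(-1 - 1*(-3))) = -603*(19*(-16) - 64) = -603*(-304 - 64) = -603*(-368) = 221904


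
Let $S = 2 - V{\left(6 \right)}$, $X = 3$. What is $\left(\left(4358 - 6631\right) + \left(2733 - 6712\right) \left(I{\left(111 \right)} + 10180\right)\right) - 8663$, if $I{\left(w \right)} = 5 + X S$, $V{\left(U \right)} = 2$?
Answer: $-40537051$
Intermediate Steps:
$S = 0$ ($S = 2 - 2 = 0$)
$I{\left(w \right)} = 5$ ($I{\left(w \right)} = 5 + 3 \cdot 0 = 5 + 0 = 5$)
$\left(\left(4358 - 6631\right) + \left(2733 - 6712\right) \left(I{\left(111 \right)} + 10180\right)\right) - 8663 = \left(\left(4358 - 6631\right) + \left(2733 - 6712\right) \left(5 + 10180\right)\right) - 8663 = \left(\left(4358 - 6631\right) - 40526115\right) - 8663 = \left(-2273 - 40526115\right) - 8663 = -40528388 - 8663 = -40537051$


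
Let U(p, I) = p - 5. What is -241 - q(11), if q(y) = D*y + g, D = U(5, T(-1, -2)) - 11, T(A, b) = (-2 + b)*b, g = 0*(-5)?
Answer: -120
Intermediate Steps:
g = 0
T(A, b) = b*(-2 + b)
U(p, I) = -5 + p
D = -11 (D = (-5 + 5) - 11 = 0 - 11 = -11)
q(y) = -11*y (q(y) = -11*y + 0 = -11*y)
-241 - q(11) = -241 - (-11)*11 = -241 - 1*(-121) = -241 + 121 = -120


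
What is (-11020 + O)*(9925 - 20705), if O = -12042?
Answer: 248608360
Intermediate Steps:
(-11020 + O)*(9925 - 20705) = (-11020 - 12042)*(9925 - 20705) = -23062*(-10780) = 248608360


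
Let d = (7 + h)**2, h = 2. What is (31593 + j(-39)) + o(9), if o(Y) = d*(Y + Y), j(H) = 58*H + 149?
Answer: 30938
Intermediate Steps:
d = 81 (d = (7 + 2)**2 = 9**2 = 81)
j(H) = 149 + 58*H
o(Y) = 162*Y (o(Y) = 81*(Y + Y) = 81*(2*Y) = 162*Y)
(31593 + j(-39)) + o(9) = (31593 + (149 + 58*(-39))) + 162*9 = (31593 + (149 - 2262)) + 1458 = (31593 - 2113) + 1458 = 29480 + 1458 = 30938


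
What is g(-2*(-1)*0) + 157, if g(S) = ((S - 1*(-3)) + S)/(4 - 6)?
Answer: 311/2 ≈ 155.50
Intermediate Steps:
g(S) = -3/2 - S (g(S) = ((S + 3) + S)/(-2) = ((3 + S) + S)*(-½) = (3 + 2*S)*(-½) = -3/2 - S)
g(-2*(-1)*0) + 157 = (-3/2 - (-2*(-1))*0) + 157 = (-3/2 - 2*0) + 157 = (-3/2 - 1*0) + 157 = (-3/2 + 0) + 157 = -3/2 + 157 = 311/2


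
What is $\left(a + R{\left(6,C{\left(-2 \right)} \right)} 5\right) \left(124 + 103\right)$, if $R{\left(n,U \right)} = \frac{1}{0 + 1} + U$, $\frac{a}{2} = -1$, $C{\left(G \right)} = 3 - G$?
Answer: $6356$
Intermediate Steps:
$a = -2$ ($a = 2 \left(-1\right) = -2$)
$R{\left(n,U \right)} = 1 + U$ ($R{\left(n,U \right)} = 1^{-1} + U = 1 + U$)
$\left(a + R{\left(6,C{\left(-2 \right)} \right)} 5\right) \left(124 + 103\right) = \left(-2 + \left(1 + \left(3 - -2\right)\right) 5\right) \left(124 + 103\right) = \left(-2 + \left(1 + \left(3 + 2\right)\right) 5\right) 227 = \left(-2 + \left(1 + 5\right) 5\right) 227 = \left(-2 + 6 \cdot 5\right) 227 = \left(-2 + 30\right) 227 = 28 \cdot 227 = 6356$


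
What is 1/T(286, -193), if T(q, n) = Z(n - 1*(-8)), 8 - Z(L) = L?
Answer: 1/193 ≈ 0.0051813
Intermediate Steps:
Z(L) = 8 - L
T(q, n) = -n (T(q, n) = 8 - (n - 1*(-8)) = 8 - (n + 8) = 8 - (8 + n) = 8 + (-8 - n) = -n)
1/T(286, -193) = 1/(-1*(-193)) = 1/193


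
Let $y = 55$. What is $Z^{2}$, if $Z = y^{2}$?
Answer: $9150625$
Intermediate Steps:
$Z = 3025$ ($Z = 55^{2} = 3025$)
$Z^{2} = 3025^{2} = 9150625$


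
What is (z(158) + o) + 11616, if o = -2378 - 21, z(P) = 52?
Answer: 9269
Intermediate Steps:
o = -2399
(z(158) + o) + 11616 = (52 - 2399) + 11616 = -2347 + 11616 = 9269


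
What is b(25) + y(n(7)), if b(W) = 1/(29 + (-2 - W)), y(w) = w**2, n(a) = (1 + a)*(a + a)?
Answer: 25089/2 ≈ 12545.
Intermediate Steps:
n(a) = 2*a*(1 + a) (n(a) = (1 + a)*(2*a) = 2*a*(1 + a))
b(W) = 1/(27 - W)
b(25) + y(n(7)) = -1/(-27 + 25) + (2*7*(1 + 7))**2 = -1/(-2) + (2*7*8)**2 = -1*(-1/2) + 112**2 = 1/2 + 12544 = 25089/2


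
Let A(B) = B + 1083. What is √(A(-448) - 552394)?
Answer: I*√551759 ≈ 742.8*I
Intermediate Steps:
A(B) = 1083 + B
√(A(-448) - 552394) = √((1083 - 448) - 552394) = √(635 - 552394) = √(-551759) = I*√551759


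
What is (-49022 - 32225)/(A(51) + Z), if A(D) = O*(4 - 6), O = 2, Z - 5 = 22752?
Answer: -81247/22753 ≈ -3.5708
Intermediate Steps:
Z = 22757 (Z = 5 + 22752 = 22757)
A(D) = -4 (A(D) = 2*(4 - 6) = 2*(-2) = -4)
(-49022 - 32225)/(A(51) + Z) = (-49022 - 32225)/(-4 + 22757) = -81247/22753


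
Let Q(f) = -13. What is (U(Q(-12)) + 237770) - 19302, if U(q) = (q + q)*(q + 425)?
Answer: 207756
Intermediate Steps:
U(q) = 2*q*(425 + q) (U(q) = (2*q)*(425 + q) = 2*q*(425 + q))
(U(Q(-12)) + 237770) - 19302 = (2*(-13)*(425 - 13) + 237770) - 19302 = (2*(-13)*412 + 237770) - 19302 = (-10712 + 237770) - 19302 = 227058 - 19302 = 207756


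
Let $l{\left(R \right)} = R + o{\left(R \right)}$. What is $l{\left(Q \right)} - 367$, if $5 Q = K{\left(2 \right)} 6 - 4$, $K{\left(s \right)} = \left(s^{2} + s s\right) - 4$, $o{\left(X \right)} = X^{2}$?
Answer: $-347$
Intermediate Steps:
$K{\left(s \right)} = -4 + 2 s^{2}$ ($K{\left(s \right)} = \left(s^{2} + s^{2}\right) - 4 = 2 s^{2} - 4 = -4 + 2 s^{2}$)
$Q = 4$ ($Q = \frac{\left(-4 + 2 \cdot 2^{2}\right) 6 - 4}{5} = \frac{\left(-4 + 2 \cdot 4\right) 6 - 4}{5} = \frac{\left(-4 + 8\right) 6 - 4}{5} = \frac{4 \cdot 6 - 4}{5} = \frac{24 - 4}{5} = \frac{1}{5} \cdot 20 = 4$)
$l{\left(R \right)} = R + R^{2}$
$l{\left(Q \right)} - 367 = 4 \left(1 + 4\right) - 367 = 4 \cdot 5 - 367 = 20 - 367 = -347$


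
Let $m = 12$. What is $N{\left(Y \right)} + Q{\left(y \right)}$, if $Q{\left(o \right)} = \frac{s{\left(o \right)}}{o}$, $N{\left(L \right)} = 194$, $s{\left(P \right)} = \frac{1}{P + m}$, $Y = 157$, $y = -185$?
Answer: $\frac{6208971}{32005} \approx 194.0$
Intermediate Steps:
$s{\left(P \right)} = \frac{1}{12 + P}$ ($s{\left(P \right)} = \frac{1}{P + 12} = \frac{1}{12 + P}$)
$Q{\left(o \right)} = \frac{1}{o \left(12 + o\right)}$ ($Q{\left(o \right)} = \frac{1}{\left(12 + o\right) o} = \frac{1}{o \left(12 + o\right)}$)
$N{\left(Y \right)} + Q{\left(y \right)} = 194 + \frac{1}{\left(-185\right) \left(12 - 185\right)} = 194 - \frac{1}{185 \left(-173\right)} = 194 - - \frac{1}{32005} = 194 + \frac{1}{32005} = \frac{6208971}{32005}$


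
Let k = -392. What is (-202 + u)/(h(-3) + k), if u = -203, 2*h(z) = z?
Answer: 810/787 ≈ 1.0292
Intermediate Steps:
h(z) = z/2
(-202 + u)/(h(-3) + k) = (-202 - 203)/((½)*(-3) - 392) = -405/(-3/2 - 392) = -405/(-787/2) = -405*(-2/787) = 810/787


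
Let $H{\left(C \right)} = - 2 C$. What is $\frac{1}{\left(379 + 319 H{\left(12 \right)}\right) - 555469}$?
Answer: $- \frac{1}{562746} \approx -1.777 \cdot 10^{-6}$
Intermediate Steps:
$\frac{1}{\left(379 + 319 H{\left(12 \right)}\right) - 555469} = \frac{1}{\left(379 + 319 \left(\left(-2\right) 12\right)\right) - 555469} = \frac{1}{\left(379 + 319 \left(-24\right)\right) - 555469} = \frac{1}{\left(379 - 7656\right) - 555469} = \frac{1}{-7277 - 555469} = \frac{1}{-562746} = - \frac{1}{562746}$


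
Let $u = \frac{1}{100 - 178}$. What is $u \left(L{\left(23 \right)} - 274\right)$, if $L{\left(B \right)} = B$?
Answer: $\frac{251}{78} \approx 3.2179$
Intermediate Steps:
$u = - \frac{1}{78}$ ($u = \frac{1}{-78} = - \frac{1}{78} \approx -0.012821$)
$u \left(L{\left(23 \right)} - 274\right) = - \frac{23 - 274}{78} = \left(- \frac{1}{78}\right) \left(-251\right) = \frac{251}{78}$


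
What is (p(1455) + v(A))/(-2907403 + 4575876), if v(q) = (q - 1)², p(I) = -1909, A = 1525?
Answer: 2320667/1668473 ≈ 1.3909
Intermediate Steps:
v(q) = (-1 + q)²
(p(1455) + v(A))/(-2907403 + 4575876) = (-1909 + (-1 + 1525)²)/(-2907403 + 4575876) = (-1909 + 1524²)/1668473 = (-1909 + 2322576)*(1/1668473) = 2320667*(1/1668473) = 2320667/1668473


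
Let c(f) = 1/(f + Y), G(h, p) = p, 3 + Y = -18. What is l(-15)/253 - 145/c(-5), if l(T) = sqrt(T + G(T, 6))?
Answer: 3770 + 3*I/253 ≈ 3770.0 + 0.011858*I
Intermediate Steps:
Y = -21 (Y = -3 - 18 = -21)
c(f) = 1/(-21 + f) (c(f) = 1/(f - 21) = 1/(-21 + f))
l(T) = sqrt(6 + T) (l(T) = sqrt(T + 6) = sqrt(6 + T))
l(-15)/253 - 145/c(-5) = sqrt(6 - 15)/253 - 145/(1/(-21 - 5)) = sqrt(-9)*(1/253) - 145/(1/(-26)) = (3*I)*(1/253) - 145/(-1/26) = 3*I/253 - 145*(-26) = 3*I/253 + 3770 = 3770 + 3*I/253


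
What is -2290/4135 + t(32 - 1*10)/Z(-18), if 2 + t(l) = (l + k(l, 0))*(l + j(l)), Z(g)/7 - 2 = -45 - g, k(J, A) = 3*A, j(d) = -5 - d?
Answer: 1782/20675 ≈ 0.086191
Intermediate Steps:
Z(g) = -301 - 7*g (Z(g) = 14 + 7*(-45 - g) = 14 + (-315 - 7*g) = -301 - 7*g)
t(l) = -2 - 5*l (t(l) = -2 + (l + 3*0)*(l + (-5 - l)) = -2 + (l + 0)*(-5) = -2 + l*(-5) = -2 - 5*l)
-2290/4135 + t(32 - 1*10)/Z(-18) = -2290/4135 + (-2 - 5*(32 - 1*10))/(-301 - 7*(-18)) = -2290*1/4135 + (-2 - 5*(32 - 10))/(-301 + 126) = -458/827 + (-2 - 5*22)/(-175) = -458/827 + (-2 - 110)*(-1/175) = -458/827 - 112*(-1/175) = -458/827 + 16/25 = 1782/20675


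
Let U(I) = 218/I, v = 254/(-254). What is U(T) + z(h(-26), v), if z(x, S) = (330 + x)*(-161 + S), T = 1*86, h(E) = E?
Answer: -2117555/43 ≈ -49245.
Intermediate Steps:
v = -1 (v = 254*(-1/254) = -1)
T = 86
z(x, S) = (-161 + S)*(330 + x)
U(T) + z(h(-26), v) = 218/86 + (-53130 - 161*(-26) + 330*(-1) - 1*(-26)) = 218*(1/86) + (-53130 + 4186 - 330 + 26) = 109/43 - 49248 = -2117555/43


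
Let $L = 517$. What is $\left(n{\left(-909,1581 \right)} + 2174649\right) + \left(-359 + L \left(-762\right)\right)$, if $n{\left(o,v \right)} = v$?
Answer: $1781917$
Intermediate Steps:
$\left(n{\left(-909,1581 \right)} + 2174649\right) + \left(-359 + L \left(-762\right)\right) = \left(1581 + 2174649\right) + \left(-359 + 517 \left(-762\right)\right) = 2176230 - 394313 = 1781917$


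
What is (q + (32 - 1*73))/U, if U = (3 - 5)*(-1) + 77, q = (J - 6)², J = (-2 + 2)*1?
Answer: -5/79 ≈ -0.063291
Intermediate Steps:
J = 0 (J = 0*1 = 0)
q = 36 (q = (0 - 6)² = (-6)² = 36)
U = 79 (U = -2*(-1) + 77 = 2 + 77 = 79)
(q + (32 - 1*73))/U = (36 + (32 - 1*73))/79 = (36 + (32 - 73))*(1/79) = (36 - 41)*(1/79) = -5*1/79 = -5/79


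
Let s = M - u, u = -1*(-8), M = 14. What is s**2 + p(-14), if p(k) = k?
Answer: 22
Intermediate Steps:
u = 8
s = 6 (s = 14 - 1*8 = 14 - 8 = 6)
s**2 + p(-14) = 6**2 - 14 = 36 - 14 = 22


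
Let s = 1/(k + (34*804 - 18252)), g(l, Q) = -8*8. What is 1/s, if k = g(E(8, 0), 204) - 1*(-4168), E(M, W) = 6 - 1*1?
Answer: 13188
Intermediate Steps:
E(M, W) = 5 (E(M, W) = 6 - 1 = 5)
g(l, Q) = -64
k = 4104 (k = -64 - 1*(-4168) = -64 + 4168 = 4104)
s = 1/13188 (s = 1/(4104 + (34*804 - 18252)) = 1/(4104 + (27336 - 18252)) = 1/(4104 + 9084) = 1/13188 ≈ 7.5827e-5)
1/s = 1/(1/13188) = 13188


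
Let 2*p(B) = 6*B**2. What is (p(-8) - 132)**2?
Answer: 3600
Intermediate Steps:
p(B) = 3*B**2 (p(B) = (6*B**2)/2 = 3*B**2)
(p(-8) - 132)**2 = (3*(-8)**2 - 132)**2 = (3*64 - 132)**2 = (192 - 132)**2 = 60**2 = 3600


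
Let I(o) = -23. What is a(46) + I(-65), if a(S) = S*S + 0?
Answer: 2093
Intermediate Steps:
a(S) = S² (a(S) = S² + 0 = S²)
a(46) + I(-65) = 46² - 23 = 2116 - 23 = 2093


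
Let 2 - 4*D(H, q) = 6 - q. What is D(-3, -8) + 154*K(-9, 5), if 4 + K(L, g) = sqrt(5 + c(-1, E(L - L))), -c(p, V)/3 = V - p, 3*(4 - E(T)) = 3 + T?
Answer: -619 + 154*I*sqrt(7) ≈ -619.0 + 407.45*I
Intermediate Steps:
E(T) = 3 - T/3 (E(T) = 4 - (3 + T)/3 = 4 + (-1 - T/3) = 3 - T/3)
c(p, V) = -3*V + 3*p (c(p, V) = -3*(V - p) = -3*V + 3*p)
D(H, q) = -1 + q/4 (D(H, q) = 1/2 - (6 - q)/4 = 1/2 + (-3/2 + q/4) = -1 + q/4)
K(L, g) = -4 + I*sqrt(7) (K(L, g) = -4 + sqrt(5 + (-3*(3 - (L - L)/3) + 3*(-1))) = -4 + sqrt(5 + (-3*(3 - 1/3*0) - 3)) = -4 + sqrt(5 + (-3*(3 + 0) - 3)) = -4 + sqrt(5 + (-3*3 - 3)) = -4 + sqrt(5 + (-9 - 3)) = -4 + sqrt(5 - 12) = -4 + sqrt(-7) = -4 + I*sqrt(7))
D(-3, -8) + 154*K(-9, 5) = (-1 + (1/4)*(-8)) + 154*(-4 + I*sqrt(7)) = (-1 - 2) + (-616 + 154*I*sqrt(7)) = -3 + (-616 + 154*I*sqrt(7)) = -619 + 154*I*sqrt(7)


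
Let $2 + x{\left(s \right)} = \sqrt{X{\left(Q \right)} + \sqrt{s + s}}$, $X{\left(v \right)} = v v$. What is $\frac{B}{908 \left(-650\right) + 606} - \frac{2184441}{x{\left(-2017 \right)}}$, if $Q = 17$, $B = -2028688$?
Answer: $\frac{1014344}{294797} + \frac{2184441}{2 - \sqrt{289 + i \sqrt{4034}}} \approx -1.425 \cdot 10^{5} + 17523.0 i$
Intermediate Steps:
$X{\left(v \right)} = v^{2}$
$x{\left(s \right)} = -2 + \sqrt{289 + \sqrt{2} \sqrt{s}}$ ($x{\left(s \right)} = -2 + \sqrt{17^{2} + \sqrt{s + s}} = -2 + \sqrt{289 + \sqrt{2 s}} = -2 + \sqrt{289 + \sqrt{2} \sqrt{s}}$)
$\frac{B}{908 \left(-650\right) + 606} - \frac{2184441}{x{\left(-2017 \right)}} = - \frac{2028688}{908 \left(-650\right) + 606} - \frac{2184441}{-2 + \sqrt{289 + \sqrt{2} \sqrt{-2017}}} = - \frac{2028688}{-590200 + 606} - \frac{2184441}{-2 + \sqrt{289 + \sqrt{2} i \sqrt{2017}}} = - \frac{2028688}{-589594} - \frac{2184441}{-2 + \sqrt{289 + i \sqrt{4034}}} = \left(-2028688\right) \left(- \frac{1}{589594}\right) - \frac{2184441}{-2 + \sqrt{289 + i \sqrt{4034}}} = \frac{1014344}{294797} - \frac{2184441}{-2 + \sqrt{289 + i \sqrt{4034}}}$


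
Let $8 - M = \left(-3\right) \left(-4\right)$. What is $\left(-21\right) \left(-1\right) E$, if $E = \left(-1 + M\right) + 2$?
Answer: $-63$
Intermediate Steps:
$M = -4$ ($M = 8 - \left(-3\right) \left(-4\right) = 8 - 12 = -4$)
$E = -3$ ($E = \left(-1 - 4\right) + 2 = -5 + 2 = -3$)
$\left(-21\right) \left(-1\right) E = \left(-21\right) \left(-1\right) \left(-3\right) = 21 \left(-3\right) = -63$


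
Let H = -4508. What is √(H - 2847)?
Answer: I*√7355 ≈ 85.761*I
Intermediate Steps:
√(H - 2847) = √(-4508 - 2847) = √(-7355) = I*√7355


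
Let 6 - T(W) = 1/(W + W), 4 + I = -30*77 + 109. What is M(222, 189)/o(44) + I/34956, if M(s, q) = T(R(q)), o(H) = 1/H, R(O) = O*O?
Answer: 36618619003/138740364 ≈ 263.94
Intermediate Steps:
R(O) = O²
I = -2205 (I = -4 + (-30*77 + 109) = -4 + (-2310 + 109) = -4 - 2201 = -2205)
T(W) = 6 - 1/(2*W) (T(W) = 6 - 1/(W + W) = 6 - 1/(2*W))
M(s, q) = 6 - 1/(2*q²)
M(222, 189)/o(44) + I/34956 = (6 - ½/189²)/(1/44) - 2205/34956 = (6 - ½*1/35721)/(1/44) - 2205*1/34956 = (6 - 1/71442)*44 - 245/3884 = (428651/71442)*44 - 245/3884 = 9430322/35721 - 245/3884 = 36618619003/138740364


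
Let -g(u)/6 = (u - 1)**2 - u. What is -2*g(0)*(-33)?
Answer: -396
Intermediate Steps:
g(u) = -6*(-1 + u)**2 + 6*u (g(u) = -6*((u - 1)**2 - u) = -6*((-1 + u)**2 - u) = -6*(-1 + u)**2 + 6*u)
-2*g(0)*(-33) = -2*(-6*(-1 + 0)**2 + 6*0)*(-33) = -2*(-6*(-1)**2 + 0)*(-33) = -2*(-6*1 + 0)*(-33) = -2*(-6 + 0)*(-33) = -2*(-6)*(-33) = 12*(-33) = -396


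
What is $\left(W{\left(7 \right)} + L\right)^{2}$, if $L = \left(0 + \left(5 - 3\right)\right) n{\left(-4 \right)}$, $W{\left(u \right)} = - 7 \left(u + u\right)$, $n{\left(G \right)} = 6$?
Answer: $7396$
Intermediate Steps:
$W{\left(u \right)} = - 14 u$ ($W{\left(u \right)} = - 7 \cdot 2 u = - 14 u$)
$L = 12$ ($L = \left(0 + \left(5 - 3\right)\right) 6 = \left(0 + 2\right) 6 = 2 \cdot 6 = 12$)
$\left(W{\left(7 \right)} + L\right)^{2} = \left(\left(-14\right) 7 + 12\right)^{2} = \left(-98 + 12\right)^{2} = \left(-86\right)^{2} = 7396$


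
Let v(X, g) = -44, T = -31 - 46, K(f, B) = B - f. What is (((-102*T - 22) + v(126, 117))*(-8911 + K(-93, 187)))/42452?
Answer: -16804557/10613 ≈ -1583.4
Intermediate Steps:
T = -77
(((-102*T - 22) + v(126, 117))*(-8911 + K(-93, 187)))/42452 = (((-102*(-77) - 22) - 44)*(-8911 + (187 - 1*(-93))))/42452 = (((7854 - 22) - 44)*(-8911 + (187 + 93)))*(1/42452) = ((7832 - 44)*(-8911 + 280))*(1/42452) = (7788*(-8631))*(1/42452) = -67218228*1/42452 = -16804557/10613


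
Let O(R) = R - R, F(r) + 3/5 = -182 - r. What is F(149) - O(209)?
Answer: -1658/5 ≈ -331.60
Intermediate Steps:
F(r) = -913/5 - r (F(r) = -3/5 + (-182 - r) = -913/5 - r)
O(R) = 0
F(149) - O(209) = (-913/5 - 1*149) - 1*0 = (-913/5 - 149) + 0 = -1658/5 + 0 = -1658/5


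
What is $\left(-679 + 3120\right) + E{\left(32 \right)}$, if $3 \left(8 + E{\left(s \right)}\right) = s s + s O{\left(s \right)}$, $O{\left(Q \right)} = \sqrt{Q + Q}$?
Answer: $\frac{8579}{3} \approx 2859.7$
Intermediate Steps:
$O{\left(Q \right)} = \sqrt{2} \sqrt{Q}$ ($O{\left(Q \right)} = \sqrt{2 Q} = \sqrt{2} \sqrt{Q}$)
$E{\left(s \right)} = -8 + \frac{s^{2}}{3} + \frac{\sqrt{2} s^{\frac{3}{2}}}{3}$ ($E{\left(s \right)} = -8 + \frac{s s + s \sqrt{2} \sqrt{s}}{3} = -8 + \frac{s^{2} + \sqrt{2} s^{\frac{3}{2}}}{3} = -8 + \left(\frac{s^{2}}{3} + \frac{\sqrt{2} s^{\frac{3}{2}}}{3}\right) = -8 + \frac{s^{2}}{3} + \frac{\sqrt{2} s^{\frac{3}{2}}}{3}$)
$\left(-679 + 3120\right) + E{\left(32 \right)} = \left(-679 + 3120\right) + \left(-8 + \frac{32^{2}}{3} + \frac{\sqrt{2} \cdot 32^{\frac{3}{2}}}{3}\right) = 2441 + \left(-8 + \frac{1}{3} \cdot 1024 + \frac{\sqrt{2} \cdot 128 \sqrt{2}}{3}\right) = 2441 + \left(-8 + \frac{1024}{3} + \frac{256}{3}\right) = 2441 + \frac{1256}{3} = \frac{8579}{3}$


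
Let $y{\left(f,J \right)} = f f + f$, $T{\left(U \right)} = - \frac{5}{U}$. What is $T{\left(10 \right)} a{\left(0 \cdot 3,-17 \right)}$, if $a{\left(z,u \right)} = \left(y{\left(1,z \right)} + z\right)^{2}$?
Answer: $-2$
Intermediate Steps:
$y{\left(f,J \right)} = f + f^{2}$ ($y{\left(f,J \right)} = f^{2} + f = f + f^{2}$)
$a{\left(z,u \right)} = \left(2 + z\right)^{2}$ ($a{\left(z,u \right)} = \left(1 \left(1 + 1\right) + z\right)^{2} = \left(1 \cdot 2 + z\right)^{2} = \left(2 + z\right)^{2}$)
$T{\left(10 \right)} a{\left(0 \cdot 3,-17 \right)} = - \frac{5}{10} \left(2 + 0 \cdot 3\right)^{2} = \left(-5\right) \frac{1}{10} \left(2 + 0\right)^{2} = - \frac{2^{2}}{2} = \left(- \frac{1}{2}\right) 4 = -2$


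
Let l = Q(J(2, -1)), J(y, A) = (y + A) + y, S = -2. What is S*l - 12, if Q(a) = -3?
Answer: -6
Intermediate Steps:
J(y, A) = A + 2*y (J(y, A) = (A + y) + y = A + 2*y)
l = -3
S*l - 12 = -2*(-3) - 12 = 6 - 12 = -6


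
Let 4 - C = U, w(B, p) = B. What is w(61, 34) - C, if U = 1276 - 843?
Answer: 490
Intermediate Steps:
U = 433
C = -429 (C = 4 - 1*433 = 4 - 433 = -429)
w(61, 34) - C = 61 - 1*(-429) = 61 + 429 = 490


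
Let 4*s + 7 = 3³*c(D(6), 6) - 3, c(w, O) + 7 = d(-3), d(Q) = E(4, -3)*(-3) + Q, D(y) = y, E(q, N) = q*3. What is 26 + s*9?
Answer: -2791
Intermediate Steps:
E(q, N) = 3*q
d(Q) = -36 + Q (d(Q) = (3*4)*(-3) + Q = 12*(-3) + Q = -36 + Q)
c(w, O) = -46 (c(w, O) = -7 + (-36 - 3) = -7 - 39 = -46)
s = -313 (s = -7/4 + (3³*(-46) - 3)/4 = -7/4 + (27*(-46) - 3)/4 = -7/4 + (-1242 - 3)/4 = -7/4 + (¼)*(-1245) = -7/4 - 1245/4 = -313)
26 + s*9 = 26 - 313*9 = 26 - 2817 = -2791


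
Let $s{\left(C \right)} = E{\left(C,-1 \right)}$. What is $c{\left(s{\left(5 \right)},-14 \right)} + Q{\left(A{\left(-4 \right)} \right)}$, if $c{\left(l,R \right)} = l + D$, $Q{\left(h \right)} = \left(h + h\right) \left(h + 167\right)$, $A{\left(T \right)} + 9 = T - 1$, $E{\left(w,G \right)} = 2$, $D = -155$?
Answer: $-4437$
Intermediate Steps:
$s{\left(C \right)} = 2$
$A{\left(T \right)} = -10 + T$ ($A{\left(T \right)} = -9 + \left(T - 1\right) = -9 + \left(-1 + T\right) = -10 + T$)
$Q{\left(h \right)} = 2 h \left(167 + h\right)$
$c{\left(l,R \right)} = -155 + l$ ($c{\left(l,R \right)} = l - 155 = -155 + l$)
$c{\left(s{\left(5 \right)},-14 \right)} + Q{\left(A{\left(-4 \right)} \right)} = \left(-155 + 2\right) + 2 \left(-10 - 4\right) \left(167 - 14\right) = -153 + 2 \left(-14\right) \left(167 - 14\right) = -153 + 2 \left(-14\right) 153 = -153 - 4284 = -4437$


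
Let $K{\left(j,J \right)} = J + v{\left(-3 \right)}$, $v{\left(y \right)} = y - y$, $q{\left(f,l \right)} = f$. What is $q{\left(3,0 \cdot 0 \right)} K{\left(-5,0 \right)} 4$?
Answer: $0$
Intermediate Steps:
$v{\left(y \right)} = 0$
$K{\left(j,J \right)} = J$ ($K{\left(j,J \right)} = J + 0 = J$)
$q{\left(3,0 \cdot 0 \right)} K{\left(-5,0 \right)} 4 = 3 \cdot 0 \cdot 4 = 0 \cdot 4 = 0$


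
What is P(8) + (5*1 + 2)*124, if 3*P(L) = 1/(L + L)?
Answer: 41665/48 ≈ 868.02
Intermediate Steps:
P(L) = 1/(6*L) (P(L) = 1/(3*(L + L)) = 1/(3*((2*L))) = (1/(2*L))/3 = 1/(6*L))
P(8) + (5*1 + 2)*124 = (⅙)/8 + (5*1 + 2)*124 = (⅙)*(⅛) + (5 + 2)*124 = 1/48 + 7*124 = 1/48 + 868 = 41665/48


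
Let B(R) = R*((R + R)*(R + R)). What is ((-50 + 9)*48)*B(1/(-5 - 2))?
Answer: 7872/343 ≈ 22.950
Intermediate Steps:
B(R) = 4*R**3 (B(R) = R*((2*R)*(2*R)) = R*(4*R**2) = 4*R**3)
((-50 + 9)*48)*B(1/(-5 - 2)) = ((-50 + 9)*48)*(4*(1/(-5 - 2))**3) = (-41*48)*(4*(1/(-7))**3) = -7872*(-1/7)**3 = -7872*(-1)/343 = -1968*(-4/343) = 7872/343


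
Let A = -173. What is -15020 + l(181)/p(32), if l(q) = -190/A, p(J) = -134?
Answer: -174096915/11591 ≈ -15020.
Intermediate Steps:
l(q) = 190/173 (l(q) = -190/(-173) = -190*(-1/173) = 190/173)
-15020 + l(181)/p(32) = -15020 + (190/173)/(-134) = -15020 + (190/173)*(-1/134) = -15020 - 95/11591 = -174096915/11591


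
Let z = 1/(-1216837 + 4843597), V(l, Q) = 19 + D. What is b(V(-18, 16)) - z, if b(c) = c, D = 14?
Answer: 119683079/3626760 ≈ 33.000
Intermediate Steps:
V(l, Q) = 33 (V(l, Q) = 19 + 14 = 33)
z = 1/3626760 ≈ 2.7573e-7
b(V(-18, 16)) - z = 33 - 1*1/3626760 = 33 - 1/3626760 = 119683079/3626760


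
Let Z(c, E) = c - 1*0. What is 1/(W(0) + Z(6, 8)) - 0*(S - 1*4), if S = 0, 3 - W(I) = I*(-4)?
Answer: ⅑ ≈ 0.11111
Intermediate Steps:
Z(c, E) = c (Z(c, E) = c + 0 = c)
W(I) = 3 + 4*I (W(I) = 3 - I*(-4) = 3 - (-4)*I = 3 + 4*I)
1/(W(0) + Z(6, 8)) - 0*(S - 1*4) = 1/((3 + 4*0) + 6) - 0*(0 - 1*4) = 1/((3 + 0) + 6) - 0*(0 - 4) = 1/(3 + 6) - 0*(-4) = 1/9 - 8*0 = ⅑ + 0 = ⅑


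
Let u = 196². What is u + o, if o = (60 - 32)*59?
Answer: 40068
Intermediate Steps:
o = 1652 (o = 28*59 = 1652)
u = 38416
u + o = 38416 + 1652 = 40068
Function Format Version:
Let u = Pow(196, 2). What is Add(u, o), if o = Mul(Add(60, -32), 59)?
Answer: 40068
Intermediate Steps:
o = 1652 (o = Mul(28, 59) = 1652)
u = 38416
Add(u, o) = Add(38416, 1652) = 40068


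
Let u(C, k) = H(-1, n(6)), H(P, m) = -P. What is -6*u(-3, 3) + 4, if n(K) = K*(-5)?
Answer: -2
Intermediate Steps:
n(K) = -5*K
u(C, k) = 1 (u(C, k) = -1*(-1) = 1)
-6*u(-3, 3) + 4 = -6*1 + 4 = -6 + 4 = -2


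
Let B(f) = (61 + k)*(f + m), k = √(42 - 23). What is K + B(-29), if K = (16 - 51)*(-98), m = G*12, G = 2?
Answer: 3125 - 5*√19 ≈ 3103.2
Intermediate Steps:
m = 24 (m = 2*12 = 24)
k = √19 ≈ 4.3589
B(f) = (24 + f)*(61 + √19) (B(f) = (61 + √19)*(f + 24) = (61 + √19)*(24 + f) = (24 + f)*(61 + √19))
K = 3430 (K = -35*(-98) = 3430)
K + B(-29) = 3430 + (1464 + 24*√19 + 61*(-29) - 29*√19) = 3430 + (1464 + 24*√19 - 1769 - 29*√19) = 3430 + (-305 - 5*√19) = 3125 - 5*√19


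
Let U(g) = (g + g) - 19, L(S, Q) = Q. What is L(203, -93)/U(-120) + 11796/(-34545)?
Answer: 7501/426055 ≈ 0.017606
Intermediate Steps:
U(g) = -19 + 2*g (U(g) = 2*g - 19 = -19 + 2*g)
L(203, -93)/U(-120) + 11796/(-34545) = -93/(-19 + 2*(-120)) + 11796/(-34545) = -93/(-19 - 240) + 11796*(-1/34545) = -93/(-259) - 3932/11515 = -93*(-1/259) - 3932/11515 = 93/259 - 3932/11515 = 7501/426055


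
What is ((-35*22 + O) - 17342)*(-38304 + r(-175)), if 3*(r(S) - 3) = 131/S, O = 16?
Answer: 121292396992/175 ≈ 6.9310e+8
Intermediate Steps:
r(S) = 3 + 131/(3*S) (r(S) = 3 + (131/S)/3 = 3 + 131/(3*S))
((-35*22 + O) - 17342)*(-38304 + r(-175)) = ((-35*22 + 16) - 17342)*(-38304 + (3 + (131/3)/(-175))) = ((-770 + 16) - 17342)*(-38304 + (3 + (131/3)*(-1/175))) = (-754 - 17342)*(-38304 + (3 - 131/525)) = -18096*(-38304 + 1444/525) = -18096*(-20108156/525) = 121292396992/175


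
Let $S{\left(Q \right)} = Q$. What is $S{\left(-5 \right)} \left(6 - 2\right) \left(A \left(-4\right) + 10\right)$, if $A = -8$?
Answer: $-840$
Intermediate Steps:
$S{\left(-5 \right)} \left(6 - 2\right) \left(A \left(-4\right) + 10\right) = - 5 \left(6 - 2\right) \left(\left(-8\right) \left(-4\right) + 10\right) = \left(-5\right) 4 \left(32 + 10\right) = \left(-20\right) 42 = -840$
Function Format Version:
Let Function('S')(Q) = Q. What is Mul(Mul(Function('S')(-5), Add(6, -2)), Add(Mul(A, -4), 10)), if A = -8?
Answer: -840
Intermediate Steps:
Mul(Mul(Function('S')(-5), Add(6, -2)), Add(Mul(A, -4), 10)) = Mul(Mul(-5, Add(6, -2)), Add(Mul(-8, -4), 10)) = Mul(Mul(-5, 4), Add(32, 10)) = Mul(-20, 42) = -840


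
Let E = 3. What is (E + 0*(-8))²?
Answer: 9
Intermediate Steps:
(E + 0*(-8))² = (3 + 0*(-8))² = (3 + 0)² = 3² = 9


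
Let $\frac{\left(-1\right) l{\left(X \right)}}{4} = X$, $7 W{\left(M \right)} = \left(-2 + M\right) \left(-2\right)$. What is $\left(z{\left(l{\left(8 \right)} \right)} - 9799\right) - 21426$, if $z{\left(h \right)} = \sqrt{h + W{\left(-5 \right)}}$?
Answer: $-31225 + i \sqrt{30} \approx -31225.0 + 5.4772 i$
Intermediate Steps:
$W{\left(M \right)} = \frac{4}{7} - \frac{2 M}{7}$ ($W{\left(M \right)} = \frac{\left(-2 + M\right) \left(-2\right)}{7} = \frac{4 - 2 M}{7} = \frac{4}{7} - \frac{2 M}{7}$)
$l{\left(X \right)} = - 4 X$
$z{\left(h \right)} = \sqrt{2 + h}$ ($z{\left(h \right)} = \sqrt{h + \left(\frac{4}{7} - - \frac{10}{7}\right)} = \sqrt{h + \left(\frac{4}{7} + \frac{10}{7}\right)} = \sqrt{h + 2} = \sqrt{2 + h}$)
$\left(z{\left(l{\left(8 \right)} \right)} - 9799\right) - 21426 = \left(\sqrt{2 - 32} - 9799\right) - 21426 = \left(\sqrt{-30} - 9799\right) - 21426 = \left(i \sqrt{30} - 9799\right) - 21426 = \left(-9799 + i \sqrt{30}\right) - 21426 = -31225 + i \sqrt{30}$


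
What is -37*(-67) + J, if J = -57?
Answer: 2422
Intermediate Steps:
-37*(-67) + J = -37*(-67) - 57 = 2479 - 57 = 2422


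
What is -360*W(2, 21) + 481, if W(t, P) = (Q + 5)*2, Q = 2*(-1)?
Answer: -1679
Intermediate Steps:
Q = -2
W(t, P) = 6 (W(t, P) = (-2 + 5)*2 = 3*2 = 6)
-360*W(2, 21) + 481 = -360*6 + 481 = -2160 + 481 = -1679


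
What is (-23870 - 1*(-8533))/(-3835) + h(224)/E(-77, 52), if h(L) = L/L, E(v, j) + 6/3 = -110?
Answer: 1713909/429520 ≈ 3.9903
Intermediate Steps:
E(v, j) = -112 (E(v, j) = -2 - 110 = -112)
h(L) = 1
(-23870 - 1*(-8533))/(-3835) + h(224)/E(-77, 52) = (-23870 - 1*(-8533))/(-3835) + 1/(-112) = (-23870 + 8533)*(-1/3835) + 1*(-1/112) = -15337*(-1/3835) - 1/112 = 15337/3835 - 1/112 = 1713909/429520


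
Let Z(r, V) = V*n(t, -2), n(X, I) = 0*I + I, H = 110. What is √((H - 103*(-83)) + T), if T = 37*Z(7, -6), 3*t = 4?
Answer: √9103 ≈ 95.410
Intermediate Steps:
t = 4/3 (t = (⅓)*4 = 4/3 ≈ 1.3333)
n(X, I) = I (n(X, I) = 0 + I = I)
Z(r, V) = -2*V (Z(r, V) = V*(-2) = -2*V)
T = 444 (T = 37*(-2*(-6)) = 37*12 = 444)
√((H - 103*(-83)) + T) = √((110 - 103*(-83)) + 444) = √((110 + 8549) + 444) = √(8659 + 444) = √9103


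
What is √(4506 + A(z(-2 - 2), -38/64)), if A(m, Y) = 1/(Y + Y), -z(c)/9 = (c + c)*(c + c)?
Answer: √1626362/19 ≈ 67.120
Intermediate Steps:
z(c) = -36*c² (z(c) = -9*(c + c)*(c + c) = -9*2*c*2*c = -36*c²)
A(m, Y) = 1/(2*Y)
√(4506 + A(z(-2 - 2), -38/64)) = √(4506 + 1/(2*((-38/64)))) = √(4506 + 1/(2*((-38*1/64)))) = √(4506 + 1/(2*(-19/32))) = √(4506 + (½)*(-32/19)) = √(4506 - 16/19) = √(85598/19) = √1626362/19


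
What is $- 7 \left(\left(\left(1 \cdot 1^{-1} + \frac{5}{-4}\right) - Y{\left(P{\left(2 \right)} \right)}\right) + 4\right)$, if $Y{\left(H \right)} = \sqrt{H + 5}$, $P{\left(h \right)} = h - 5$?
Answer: $- \frac{105}{4} + 7 \sqrt{2} \approx -16.35$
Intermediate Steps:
$P{\left(h \right)} = -5 + h$
$Y{\left(H \right)} = \sqrt{5 + H}$
$- 7 \left(\left(\left(1 \cdot 1^{-1} + \frac{5}{-4}\right) - Y{\left(P{\left(2 \right)} \right)}\right) + 4\right) = - 7 \left(\left(\left(1 \cdot 1^{-1} + \frac{5}{-4}\right) - \sqrt{5 + \left(-5 + 2\right)}\right) + 4\right) = - 7 \left(\left(\left(1 \cdot 1 + 5 \left(- \frac{1}{4}\right)\right) - \sqrt{5 - 3}\right) + 4\right) = - 7 \left(\left(\left(1 - \frac{5}{4}\right) - \sqrt{2}\right) + 4\right) = - 7 \left(\left(- \frac{1}{4} - \sqrt{2}\right) + 4\right) = - 7 \left(\frac{15}{4} - \sqrt{2}\right) = - \frac{105}{4} + 7 \sqrt{2}$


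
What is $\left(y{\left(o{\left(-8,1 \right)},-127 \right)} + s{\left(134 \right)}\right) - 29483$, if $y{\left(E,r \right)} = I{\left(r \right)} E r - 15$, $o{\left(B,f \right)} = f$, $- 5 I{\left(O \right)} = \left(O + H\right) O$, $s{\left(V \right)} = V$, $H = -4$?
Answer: $\frac{1966079}{5} \approx 3.9322 \cdot 10^{5}$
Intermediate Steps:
$I{\left(O \right)} = - \frac{O \left(-4 + O\right)}{5}$ ($I{\left(O \right)} = - \frac{\left(O - 4\right) O}{5} = - \frac{\left(-4 + O\right) O}{5} = - \frac{O \left(-4 + O\right)}{5}$)
$y{\left(E,r \right)} = -15 + \frac{E r^{2} \left(4 - r\right)}{5}$ ($y{\left(E,r \right)} = \frac{r \left(4 - r\right)}{5} E r - 15 = \frac{E r \left(4 - r\right)}{5} r - 15 = \frac{E r^{2} \left(4 - r\right)}{5} - 15 = -15 + \frac{E r^{2} \left(4 - r\right)}{5}$)
$\left(y{\left(o{\left(-8,1 \right)},-127 \right)} + s{\left(134 \right)}\right) - 29483 = \left(\left(-15 - \frac{\left(-127\right)^{2} \left(-4 - 127\right)}{5}\right) + 134\right) - 29483 = \left(\left(-15 - \frac{1}{5} \cdot 16129 \left(-131\right)\right) + 134\right) - 29483 = \left(\left(-15 + \frac{2112899}{5}\right) + 134\right) - 29483 = \left(\frac{2112824}{5} + 134\right) - 29483 = \frac{2113494}{5} - 29483 = \frac{1966079}{5}$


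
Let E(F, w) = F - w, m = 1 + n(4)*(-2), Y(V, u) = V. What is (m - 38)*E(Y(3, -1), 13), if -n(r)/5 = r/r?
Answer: 270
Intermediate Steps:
n(r) = -5 (n(r) = -5*r/r = -5*1 = -5)
m = 11 (m = 1 - 5*(-2) = 1 + 10 = 11)
(m - 38)*E(Y(3, -1), 13) = (11 - 38)*(3 - 1*13) = -27*(3 - 13) = -27*(-10) = 270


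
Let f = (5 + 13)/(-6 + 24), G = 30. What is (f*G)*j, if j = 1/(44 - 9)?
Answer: 6/7 ≈ 0.85714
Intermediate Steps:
j = 1/35 ≈ 0.028571
f = 1 (f = 18/18 = 18*(1/18) = 1)
(f*G)*j = (1*30)*(1/35) = 30*(1/35) = 6/7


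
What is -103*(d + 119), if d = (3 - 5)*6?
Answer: -11021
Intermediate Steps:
d = -12 (d = -2*6 = -12)
-103*(d + 119) = -103*(-12 + 119) = -103*107 = -11021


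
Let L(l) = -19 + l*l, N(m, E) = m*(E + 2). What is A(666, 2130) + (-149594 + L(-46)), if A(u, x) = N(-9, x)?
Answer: -166685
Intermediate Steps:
N(m, E) = m*(2 + E)
A(u, x) = -18 - 9*x (A(u, x) = -9*(2 + x) = -18 - 9*x)
L(l) = -19 + l**2
A(666, 2130) + (-149594 + L(-46)) = (-18 - 9*2130) + (-149594 + (-19 + (-46)**2)) = (-18 - 19170) + (-149594 + (-19 + 2116)) = -19188 + (-149594 + 2097) = -19188 - 147497 = -166685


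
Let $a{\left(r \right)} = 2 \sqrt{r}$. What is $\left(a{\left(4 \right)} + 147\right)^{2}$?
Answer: $22801$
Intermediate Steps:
$\left(a{\left(4 \right)} + 147\right)^{2} = \left(2 \sqrt{4} + 147\right)^{2} = \left(2 \cdot 2 + 147\right)^{2} = \left(4 + 147\right)^{2} = 151^{2} = 22801$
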